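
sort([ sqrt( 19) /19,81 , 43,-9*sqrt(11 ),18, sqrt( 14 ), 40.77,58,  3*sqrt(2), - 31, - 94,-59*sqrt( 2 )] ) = [ - 94,- 59*sqrt(  2), - 31, - 9*sqrt(11 ),sqrt(19 )/19,sqrt(14),3*sqrt(2),18 , 40.77,43,58, 81 ] 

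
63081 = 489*129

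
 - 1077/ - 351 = 3 + 8/117 = 3.07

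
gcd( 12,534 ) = 6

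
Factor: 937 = 937^1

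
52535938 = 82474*637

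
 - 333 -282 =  - 615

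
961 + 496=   1457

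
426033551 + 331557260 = 757590811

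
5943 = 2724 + 3219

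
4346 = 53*82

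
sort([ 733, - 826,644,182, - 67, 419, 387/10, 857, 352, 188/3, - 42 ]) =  [ - 826, - 67, - 42, 387/10, 188/3,182,352,419,644, 733,857]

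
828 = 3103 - 2275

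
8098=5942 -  - 2156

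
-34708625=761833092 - 796541717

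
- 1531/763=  - 1531/763 = - 2.01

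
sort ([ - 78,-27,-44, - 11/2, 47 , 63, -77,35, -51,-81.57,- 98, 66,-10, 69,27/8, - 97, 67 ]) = [ -98, -97,-81.57, - 78, -77, - 51,-44, - 27 ,  -  10,-11/2, 27/8,35,47,63,66,67, 69 ] 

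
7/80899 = 1/11557 =0.00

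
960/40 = 24 =24.00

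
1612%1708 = 1612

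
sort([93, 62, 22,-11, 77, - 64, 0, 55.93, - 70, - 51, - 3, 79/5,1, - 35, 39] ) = [ - 70, - 64,-51, - 35, - 11, - 3,0, 1,  79/5, 22,39,55.93, 62,77,93]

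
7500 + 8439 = 15939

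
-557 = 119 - 676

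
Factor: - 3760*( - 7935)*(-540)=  - 2^6*3^4  *5^3*23^2*47^1 = - 16111224000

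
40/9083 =40/9083 = 0.00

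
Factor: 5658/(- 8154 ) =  - 3^(-2)*23^1*41^1*151^( - 1) = -943/1359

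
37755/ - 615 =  - 2517/41= - 61.39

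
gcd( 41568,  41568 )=41568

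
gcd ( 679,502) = 1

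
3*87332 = 261996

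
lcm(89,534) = 534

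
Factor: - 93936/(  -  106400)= 309/350= 2^( - 1)*3^1*5^( - 2 )*7^ (  -  1 )*103^1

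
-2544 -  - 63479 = 60935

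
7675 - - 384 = 8059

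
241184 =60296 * 4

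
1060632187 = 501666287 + 558965900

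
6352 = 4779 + 1573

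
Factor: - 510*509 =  - 259590 = - 2^1*3^1*5^1*17^1*509^1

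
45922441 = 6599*6959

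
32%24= 8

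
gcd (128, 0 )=128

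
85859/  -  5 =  - 17172 + 1/5=- 17171.80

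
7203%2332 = 207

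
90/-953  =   - 90/953 = - 0.09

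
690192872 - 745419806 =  - 55226934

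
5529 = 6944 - 1415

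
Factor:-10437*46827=-488733399 = -3^3*7^2*11^2*43^1*71^1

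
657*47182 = 30998574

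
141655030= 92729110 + 48925920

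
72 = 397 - 325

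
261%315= 261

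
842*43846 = 36918332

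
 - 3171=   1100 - 4271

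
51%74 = 51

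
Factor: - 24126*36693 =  - 2^1 *3^6*151^1*4021^1 =- 885255318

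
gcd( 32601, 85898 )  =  1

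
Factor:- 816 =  - 2^4*3^1*17^1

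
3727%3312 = 415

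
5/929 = 5/929= 0.01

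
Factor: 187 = 11^1*17^1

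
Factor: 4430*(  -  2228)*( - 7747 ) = 2^3*5^1*61^1*127^1*443^1*557^1 = 76463199880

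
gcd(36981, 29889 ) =9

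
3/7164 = 1/2388= 0.00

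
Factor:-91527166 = -2^1*23^1*1989721^1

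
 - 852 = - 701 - 151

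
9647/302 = 9647/302 = 31.94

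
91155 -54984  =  36171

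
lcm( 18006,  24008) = 72024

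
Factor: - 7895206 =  - 2^1*11^1*41^1*8753^1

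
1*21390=21390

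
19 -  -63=82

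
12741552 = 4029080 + 8712472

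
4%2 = 0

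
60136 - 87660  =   - 27524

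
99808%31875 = 4183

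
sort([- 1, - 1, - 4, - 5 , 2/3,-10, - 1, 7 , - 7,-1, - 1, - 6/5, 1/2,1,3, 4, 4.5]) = [ - 10, - 7, - 5, - 4 , - 6/5, - 1, - 1, - 1 ,  -  1,  -  1, 1/2,  2/3, 1, 3,4,4.5, 7 ]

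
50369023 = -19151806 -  - 69520829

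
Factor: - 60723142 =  - 2^1*37^1* 107^1*7669^1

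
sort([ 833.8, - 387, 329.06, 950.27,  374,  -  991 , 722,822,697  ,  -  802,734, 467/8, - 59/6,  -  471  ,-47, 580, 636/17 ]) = [  -  991 ,  -  802, - 471, -387, - 47 , - 59/6, 636/17,467/8, 329.06,  374,580 , 697, 722,734,822, 833.8 , 950.27] 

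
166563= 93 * 1791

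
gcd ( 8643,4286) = 1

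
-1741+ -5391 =-7132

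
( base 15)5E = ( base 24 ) 3H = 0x59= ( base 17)54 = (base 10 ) 89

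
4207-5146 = -939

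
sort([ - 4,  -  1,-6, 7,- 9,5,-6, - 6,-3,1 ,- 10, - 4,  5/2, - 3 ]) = [ - 10, - 9,-6,-6,-6, - 4,-4,- 3, - 3, - 1, 1,5/2,5 , 7]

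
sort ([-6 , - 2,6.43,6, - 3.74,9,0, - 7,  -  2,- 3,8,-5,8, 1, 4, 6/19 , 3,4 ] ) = [ - 7, - 6,-5,  -  3.74, - 3, - 2,  -  2 , 0,6/19,1,3,4,4, 6, 6.43,8, 8,9]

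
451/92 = 451/92=4.90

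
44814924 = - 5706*( - 7854 )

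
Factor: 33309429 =3^1*29^1*382867^1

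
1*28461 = 28461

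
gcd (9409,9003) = 1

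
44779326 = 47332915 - 2553589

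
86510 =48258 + 38252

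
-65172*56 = -3649632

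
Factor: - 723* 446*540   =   - 2^3*3^4*5^1*223^1*241^1 = - 174127320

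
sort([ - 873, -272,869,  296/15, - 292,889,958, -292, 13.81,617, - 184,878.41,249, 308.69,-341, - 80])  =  [ - 873,-341,- 292,-292, - 272, - 184,-80,  13.81,296/15,249 , 308.69 , 617,869 , 878.41,889,958 ] 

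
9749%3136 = 341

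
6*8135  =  48810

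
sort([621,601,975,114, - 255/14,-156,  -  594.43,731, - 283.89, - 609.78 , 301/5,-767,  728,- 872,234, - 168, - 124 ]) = [ - 872, - 767 , - 609.78, - 594.43, - 283.89, - 168,  -  156, - 124, - 255/14,301/5,114 , 234,601,621, 728,731 , 975]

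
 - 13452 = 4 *( - 3363)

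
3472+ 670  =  4142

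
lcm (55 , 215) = 2365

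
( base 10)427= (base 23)ID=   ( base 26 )GB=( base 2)110101011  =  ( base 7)1150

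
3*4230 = 12690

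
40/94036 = 10/23509  =  0.00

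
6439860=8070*798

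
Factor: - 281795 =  - 5^1*56359^1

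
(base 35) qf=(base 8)1635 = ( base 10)925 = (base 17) 337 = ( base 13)562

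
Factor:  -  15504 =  - 2^4 * 3^1*17^1*19^1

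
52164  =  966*54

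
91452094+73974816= 165426910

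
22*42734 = 940148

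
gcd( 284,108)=4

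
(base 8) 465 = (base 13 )1aa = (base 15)159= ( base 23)DA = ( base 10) 309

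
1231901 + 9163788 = 10395689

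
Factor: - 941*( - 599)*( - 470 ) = - 2^1*5^1*47^1*599^1*941^1 = - 264919730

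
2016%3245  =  2016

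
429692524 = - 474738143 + 904430667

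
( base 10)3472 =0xd90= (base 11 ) 2677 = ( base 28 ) 4c0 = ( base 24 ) 60g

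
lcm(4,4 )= 4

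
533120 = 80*6664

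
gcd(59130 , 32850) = 6570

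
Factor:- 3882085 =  - 5^1 *29^1*41^1*653^1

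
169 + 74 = 243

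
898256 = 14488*62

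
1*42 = 42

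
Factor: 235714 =2^1*19^1 * 6203^1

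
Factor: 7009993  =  19^1*368947^1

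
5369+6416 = 11785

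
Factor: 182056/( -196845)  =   - 2^3*3^( - 1)*5^ (-1)*7^1*11^(  -  1)*1193^( - 1)*3251^1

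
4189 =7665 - 3476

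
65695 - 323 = 65372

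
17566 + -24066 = - 6500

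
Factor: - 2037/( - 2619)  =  7/9 = 3^(- 2 ) *7^1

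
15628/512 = 30 + 67/128 = 30.52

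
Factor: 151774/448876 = 259/766 = 2^( - 1 )*7^1*37^1*383^( - 1 )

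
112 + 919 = 1031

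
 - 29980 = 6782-36762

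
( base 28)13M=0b1101111010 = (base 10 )890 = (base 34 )Q6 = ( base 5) 12030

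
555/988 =555/988 = 0.56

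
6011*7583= 45581413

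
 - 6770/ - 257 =6770/257 = 26.34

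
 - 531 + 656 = 125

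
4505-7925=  - 3420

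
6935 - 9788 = -2853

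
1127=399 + 728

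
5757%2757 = 243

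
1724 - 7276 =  - 5552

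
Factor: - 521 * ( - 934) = 486614 = 2^1* 467^1*521^1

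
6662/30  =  222 + 1/15 = 222.07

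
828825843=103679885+725145958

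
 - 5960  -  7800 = - 13760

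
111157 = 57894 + 53263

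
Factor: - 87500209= - 73^1*271^1 * 4423^1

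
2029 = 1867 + 162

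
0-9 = -9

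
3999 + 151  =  4150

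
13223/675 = 13223/675  =  19.59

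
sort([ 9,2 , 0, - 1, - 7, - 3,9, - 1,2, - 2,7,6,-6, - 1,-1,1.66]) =[ - 7,- 6, - 3, - 2, - 1, - 1, - 1, - 1,0,  1.66,2,2,6,7,9,  9]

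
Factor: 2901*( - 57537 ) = - 166914837= - 3^4*967^1*2131^1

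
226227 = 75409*3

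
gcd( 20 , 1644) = 4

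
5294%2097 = 1100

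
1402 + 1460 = 2862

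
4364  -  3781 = 583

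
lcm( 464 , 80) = 2320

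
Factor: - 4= - 2^2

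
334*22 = 7348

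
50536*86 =4346096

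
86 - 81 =5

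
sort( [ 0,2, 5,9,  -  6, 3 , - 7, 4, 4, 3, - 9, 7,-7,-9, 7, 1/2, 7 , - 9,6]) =[ - 9,- 9, - 9, - 7, - 7, - 6,0,1/2,2,3, 3, 4, 4, 5,  6,  7 , 7,  7,  9] 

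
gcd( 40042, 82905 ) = 1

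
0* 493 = 0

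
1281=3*427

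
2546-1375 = 1171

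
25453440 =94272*270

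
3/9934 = 3/9934   =  0.00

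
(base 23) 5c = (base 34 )3p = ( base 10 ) 127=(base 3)11201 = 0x7F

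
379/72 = 379/72 = 5.26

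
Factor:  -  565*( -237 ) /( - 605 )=-3^1*11^(-2)*79^1*113^1 = - 26781/121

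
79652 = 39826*2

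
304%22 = 18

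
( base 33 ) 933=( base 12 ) 5893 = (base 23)igd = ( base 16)26af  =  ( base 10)9903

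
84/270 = 14/45 = 0.31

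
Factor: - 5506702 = -2^1 * 2753351^1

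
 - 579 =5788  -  6367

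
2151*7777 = 16728327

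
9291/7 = 9291/7 = 1327.29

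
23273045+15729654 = 39002699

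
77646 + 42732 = 120378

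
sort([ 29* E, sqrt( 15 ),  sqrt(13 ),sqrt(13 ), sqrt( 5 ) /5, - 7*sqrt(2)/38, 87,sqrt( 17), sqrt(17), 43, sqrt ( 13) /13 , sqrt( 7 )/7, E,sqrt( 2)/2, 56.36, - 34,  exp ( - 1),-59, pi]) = [-59, - 34, - 7*sqrt( 2)/38, sqrt( 13)/13 , exp( - 1), sqrt (7) /7, sqrt( 5 ) /5, sqrt ( 2)/2,E, pi,sqrt( 13), sqrt( 13), sqrt(15), sqrt(17), sqrt( 17 ),43, 56.36, 29*E, 87 ]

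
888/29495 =888/29495 =0.03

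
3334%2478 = 856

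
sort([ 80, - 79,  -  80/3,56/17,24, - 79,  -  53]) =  [ - 79,  -  79,-53, - 80/3, 56/17,24, 80] 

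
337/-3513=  -1 + 3176/3513 = - 0.10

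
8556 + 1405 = 9961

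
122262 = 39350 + 82912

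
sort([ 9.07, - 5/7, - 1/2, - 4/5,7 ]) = [-4/5,  -  5/7 , - 1/2,7,9.07] 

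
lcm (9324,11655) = 46620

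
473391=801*591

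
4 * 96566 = 386264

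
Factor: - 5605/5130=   -  2^( - 1 )*3^( - 3 )*59^1 = - 59/54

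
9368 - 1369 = 7999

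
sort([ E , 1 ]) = [1,E ]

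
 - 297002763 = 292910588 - 589913351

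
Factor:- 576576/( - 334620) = 112/65 = 2^4*5^ ( - 1 )*7^1*13^( - 1) 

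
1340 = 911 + 429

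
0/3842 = 0 = 0.00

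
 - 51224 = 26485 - 77709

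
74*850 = 62900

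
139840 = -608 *( - 230) 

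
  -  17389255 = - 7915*2197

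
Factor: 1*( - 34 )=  - 2^1*17^1 = - 34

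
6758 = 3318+3440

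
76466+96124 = 172590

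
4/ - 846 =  - 1 + 421/423  =  - 0.00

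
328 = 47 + 281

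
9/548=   9/548 = 0.02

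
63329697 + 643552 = 63973249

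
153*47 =7191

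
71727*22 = 1577994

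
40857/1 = 40857 = 40857.00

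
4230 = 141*30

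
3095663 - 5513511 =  - 2417848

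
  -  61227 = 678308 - 739535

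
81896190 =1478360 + 80417830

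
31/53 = 31/53 =0.58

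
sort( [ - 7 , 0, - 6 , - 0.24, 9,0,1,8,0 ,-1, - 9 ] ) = [ - 9 , - 7,-6, - 1  , - 0.24,0, 0,0,1, 8, 9 ] 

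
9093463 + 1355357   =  10448820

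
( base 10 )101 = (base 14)73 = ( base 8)145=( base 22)4D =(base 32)35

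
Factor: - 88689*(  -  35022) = 2^1*3^2*13^1 * 17^1 * 37^1*47^1*  449^1   =  3106066158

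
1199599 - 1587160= -387561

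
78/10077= 26/3359 = 0.01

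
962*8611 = 8283782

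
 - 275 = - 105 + -170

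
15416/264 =58 + 13/33 = 58.39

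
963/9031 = 963/9031 = 0.11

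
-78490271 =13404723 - 91894994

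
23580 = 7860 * 3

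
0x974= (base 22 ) 500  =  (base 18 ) 788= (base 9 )3278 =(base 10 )2420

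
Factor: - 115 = - 5^1* 23^1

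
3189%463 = 411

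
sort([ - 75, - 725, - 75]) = [ - 725, - 75, - 75]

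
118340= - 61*( - 1940 ) 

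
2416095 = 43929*55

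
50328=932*54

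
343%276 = 67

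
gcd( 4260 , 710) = 710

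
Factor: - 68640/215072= -3^1*5^1*47^(-1 ) =- 15/47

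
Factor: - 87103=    - 87103^1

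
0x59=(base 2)1011001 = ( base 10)89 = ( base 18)4H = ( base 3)10022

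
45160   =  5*9032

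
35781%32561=3220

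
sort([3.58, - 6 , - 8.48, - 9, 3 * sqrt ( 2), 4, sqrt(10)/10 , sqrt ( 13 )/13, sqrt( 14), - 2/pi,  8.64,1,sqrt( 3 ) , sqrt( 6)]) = [ - 9, - 8.48, - 6,  -  2/pi,sqrt( 13)/13 , sqrt( 10 ) /10,1, sqrt( 3),  sqrt(6),3.58, sqrt( 14),4 , 3*sqrt ( 2), 8.64 ] 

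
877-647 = 230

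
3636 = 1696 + 1940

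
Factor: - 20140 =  - 2^2 * 5^1*19^1*53^1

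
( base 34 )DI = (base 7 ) 1225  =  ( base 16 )1cc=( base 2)111001100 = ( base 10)460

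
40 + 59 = 99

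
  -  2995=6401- 9396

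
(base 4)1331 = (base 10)125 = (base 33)3q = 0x7d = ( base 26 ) 4L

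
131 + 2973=3104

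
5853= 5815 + 38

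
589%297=292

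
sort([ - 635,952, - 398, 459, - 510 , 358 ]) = [-635, - 510, - 398,358, 459,  952]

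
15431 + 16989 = 32420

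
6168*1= 6168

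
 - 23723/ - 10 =23723/10 = 2372.30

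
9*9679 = 87111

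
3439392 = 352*9771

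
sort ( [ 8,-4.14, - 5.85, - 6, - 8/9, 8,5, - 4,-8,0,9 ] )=[ - 8,  -  6, - 5.85,- 4.14,- 4, - 8/9 , 0,5, 8,8,9 ] 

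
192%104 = 88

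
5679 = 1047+4632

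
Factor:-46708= - 2^2 * 11677^1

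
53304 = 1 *53304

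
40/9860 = 2/493 = 0.00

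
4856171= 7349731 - 2493560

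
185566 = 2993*62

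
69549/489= 23183/163=142.23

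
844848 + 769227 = 1614075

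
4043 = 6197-2154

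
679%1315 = 679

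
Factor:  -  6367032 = -2^3*3^3*7^1*4211^1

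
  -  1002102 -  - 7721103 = 6719001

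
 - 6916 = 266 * ( - 26)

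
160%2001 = 160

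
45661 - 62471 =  - 16810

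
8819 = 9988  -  1169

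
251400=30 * 8380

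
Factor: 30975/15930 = 2^( - 1 )*  3^( - 2 )*5^1*7^1 = 35/18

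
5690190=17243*330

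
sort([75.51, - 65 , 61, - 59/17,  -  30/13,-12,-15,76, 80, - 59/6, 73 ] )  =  [ - 65,  -  15,-12, - 59/6, - 59/17,- 30/13,61 , 73,  75.51, 76, 80] 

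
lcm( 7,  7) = 7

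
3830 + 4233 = 8063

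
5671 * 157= 890347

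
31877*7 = 223139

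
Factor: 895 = 5^1*179^1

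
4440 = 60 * 74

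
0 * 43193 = 0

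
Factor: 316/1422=2/9 = 2^1*3^(- 2)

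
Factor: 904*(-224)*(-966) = 2^9*3^1*7^2  *  23^1*113^1 = 195611136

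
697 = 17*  41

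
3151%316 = 307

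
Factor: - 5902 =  - 2^1*13^1*227^1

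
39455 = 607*65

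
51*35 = 1785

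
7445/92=7445/92 = 80.92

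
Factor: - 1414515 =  - 3^1*5^1*181^1*521^1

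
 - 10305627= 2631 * ( - 3917) 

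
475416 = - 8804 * (-54 ) 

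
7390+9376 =16766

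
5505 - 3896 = 1609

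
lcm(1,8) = 8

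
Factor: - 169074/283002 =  - 279/467 = - 3^2*31^1*467^( - 1)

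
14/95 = 14/95 = 0.15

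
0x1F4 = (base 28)HO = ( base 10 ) 500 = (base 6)2152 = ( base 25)K0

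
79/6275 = 79/6275 = 0.01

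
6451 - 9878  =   - 3427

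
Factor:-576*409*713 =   -  2^6*3^2*23^1 * 31^1 * 409^1 = -167971392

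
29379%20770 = 8609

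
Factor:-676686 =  - 2^1*3^1 * 29^1*3889^1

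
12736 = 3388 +9348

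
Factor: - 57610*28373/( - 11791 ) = 2^1*5^1 * 7^1 * 13^(-1)*17^1*823^1* 907^( - 1 )*1669^1 = 1634568530/11791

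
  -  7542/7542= - 1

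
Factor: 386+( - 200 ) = 2^1*3^1*31^1 = 186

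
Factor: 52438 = 2^1*157^1*167^1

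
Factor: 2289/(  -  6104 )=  - 3/8= -2^(-3)*3^1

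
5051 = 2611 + 2440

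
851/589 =851/589 = 1.44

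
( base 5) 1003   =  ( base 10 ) 128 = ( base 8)200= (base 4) 2000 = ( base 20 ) 68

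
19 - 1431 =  - 1412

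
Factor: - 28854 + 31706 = 2852  =  2^2 * 23^1*31^1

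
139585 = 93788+45797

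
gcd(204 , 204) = 204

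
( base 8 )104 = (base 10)68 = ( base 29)2a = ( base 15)48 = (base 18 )3e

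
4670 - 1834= 2836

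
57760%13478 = 3848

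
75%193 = 75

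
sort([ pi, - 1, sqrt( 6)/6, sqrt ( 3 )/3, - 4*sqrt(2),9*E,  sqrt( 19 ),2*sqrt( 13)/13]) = [ - 4*sqrt(2 ), - 1,sqrt( 6)/6 , 2*sqrt (13 ) /13,sqrt( 3)/3,pi,sqrt( 19),  9*E] 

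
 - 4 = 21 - 25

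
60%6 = 0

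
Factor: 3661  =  7^1*523^1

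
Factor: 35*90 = 3150 = 2^1 *3^2*5^2*7^1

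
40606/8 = 5075 + 3/4 = 5075.75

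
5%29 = 5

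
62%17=11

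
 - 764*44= - 33616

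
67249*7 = 470743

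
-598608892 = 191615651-790224543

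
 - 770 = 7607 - 8377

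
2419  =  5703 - 3284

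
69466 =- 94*( - 739)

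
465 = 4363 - 3898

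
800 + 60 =860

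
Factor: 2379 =3^1*13^1*61^1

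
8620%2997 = 2626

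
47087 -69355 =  - 22268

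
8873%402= 29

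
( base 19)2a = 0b110000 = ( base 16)30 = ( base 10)48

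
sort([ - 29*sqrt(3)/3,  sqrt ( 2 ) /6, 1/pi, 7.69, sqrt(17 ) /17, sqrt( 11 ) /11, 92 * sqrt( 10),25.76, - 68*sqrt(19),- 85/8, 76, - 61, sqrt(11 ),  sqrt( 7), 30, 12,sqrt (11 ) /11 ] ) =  [ - 68*sqrt( 19),  -  61,- 29*sqrt(3)/3, - 85/8, sqrt( 2)/6, sqrt (17 ) /17, sqrt ( 11 )/11, sqrt( 11) /11, 1/pi, sqrt( 7), sqrt( 11 ),7.69, 12, 25.76, 30, 76, 92*sqrt( 10 )] 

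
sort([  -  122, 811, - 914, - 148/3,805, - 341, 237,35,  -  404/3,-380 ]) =[ - 914,-380, - 341, - 404/3, - 122,  -  148/3, 35, 237, 805,811] 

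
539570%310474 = 229096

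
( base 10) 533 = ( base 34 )FN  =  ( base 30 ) hn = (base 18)1bb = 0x215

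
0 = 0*87453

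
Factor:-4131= -3^5 * 17^1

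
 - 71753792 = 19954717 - 91708509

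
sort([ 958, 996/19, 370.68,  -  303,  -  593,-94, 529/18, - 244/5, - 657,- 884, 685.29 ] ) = [ - 884,  -  657, - 593, - 303,-94,  -  244/5,529/18,996/19, 370.68,685.29,958 ]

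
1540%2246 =1540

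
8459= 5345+3114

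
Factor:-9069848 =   -  2^3*1133731^1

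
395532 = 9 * 43948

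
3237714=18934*171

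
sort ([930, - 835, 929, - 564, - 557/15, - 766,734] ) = [ - 835 , - 766, - 564, - 557/15, 734, 929, 930 ]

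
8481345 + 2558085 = 11039430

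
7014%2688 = 1638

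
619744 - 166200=453544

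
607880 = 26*23380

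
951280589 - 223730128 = 727550461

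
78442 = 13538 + 64904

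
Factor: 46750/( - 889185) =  - 2^1 * 3^ ( - 1 ) * 5^2*317^(-1) = - 50/951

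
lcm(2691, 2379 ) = 164151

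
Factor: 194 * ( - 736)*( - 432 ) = 61682688= 2^10 * 3^3*23^1 * 97^1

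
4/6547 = 4/6547=0.00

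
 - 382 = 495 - 877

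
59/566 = 59/566 = 0.10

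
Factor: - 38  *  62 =-2^2*19^1*31^1  =  - 2356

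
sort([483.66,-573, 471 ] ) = [ - 573,471, 483.66] 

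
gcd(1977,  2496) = 3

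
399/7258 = 21/382 =0.05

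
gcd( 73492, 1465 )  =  1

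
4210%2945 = 1265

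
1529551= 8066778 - 6537227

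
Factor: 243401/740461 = 243401^1*740461^( - 1)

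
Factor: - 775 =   -  5^2*31^1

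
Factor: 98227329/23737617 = 3^( - 3)*227^( - 1)  *509^1*1291^( - 1 )*64327^1 = 32742443/7912539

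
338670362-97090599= 241579763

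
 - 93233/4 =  - 93233/4 = - 23308.25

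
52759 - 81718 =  - 28959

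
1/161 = 1/161  =  0.01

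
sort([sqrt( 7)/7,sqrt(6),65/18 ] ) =[sqrt( 7)/7,sqrt( 6), 65/18]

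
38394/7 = 5484 + 6/7  =  5484.86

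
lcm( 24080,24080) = 24080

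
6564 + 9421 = 15985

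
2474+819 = 3293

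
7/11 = 7/11 = 0.64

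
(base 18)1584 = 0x1DB0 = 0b1110110110000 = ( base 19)1210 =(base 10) 7600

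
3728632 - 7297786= -3569154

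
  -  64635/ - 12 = 5386 + 1/4 = 5386.25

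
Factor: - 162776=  - 2^3*20347^1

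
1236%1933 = 1236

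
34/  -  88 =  - 1 + 27/44 =- 0.39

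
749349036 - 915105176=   -  165756140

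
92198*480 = 44255040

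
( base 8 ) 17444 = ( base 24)DK4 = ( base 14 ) 2C96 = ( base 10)7972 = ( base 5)223342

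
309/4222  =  309/4222 = 0.07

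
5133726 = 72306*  71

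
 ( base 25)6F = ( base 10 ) 165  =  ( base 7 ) 324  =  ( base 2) 10100101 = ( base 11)140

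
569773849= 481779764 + 87994085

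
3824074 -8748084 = - 4924010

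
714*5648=4032672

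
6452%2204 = 2044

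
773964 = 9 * 85996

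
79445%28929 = 21587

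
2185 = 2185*1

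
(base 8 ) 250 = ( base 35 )4S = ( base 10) 168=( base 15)b3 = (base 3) 20020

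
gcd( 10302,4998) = 102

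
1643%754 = 135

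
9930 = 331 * 30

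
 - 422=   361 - 783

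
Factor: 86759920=2^4*5^1*13^1*83423^1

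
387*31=11997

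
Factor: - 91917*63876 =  - 5871290292  =  - 2^2*3^3*7^1 * 1459^1*5323^1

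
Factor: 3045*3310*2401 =24199558950=2^1*3^1 * 5^2*7^5*29^1 * 331^1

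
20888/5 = 20888/5 = 4177.60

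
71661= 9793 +61868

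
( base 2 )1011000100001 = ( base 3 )21202211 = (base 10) 5665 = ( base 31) 5rn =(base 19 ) FD3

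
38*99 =3762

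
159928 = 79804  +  80124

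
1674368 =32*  52324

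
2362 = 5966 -3604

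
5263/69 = 76 + 19/69 = 76.28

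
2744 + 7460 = 10204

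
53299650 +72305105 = 125604755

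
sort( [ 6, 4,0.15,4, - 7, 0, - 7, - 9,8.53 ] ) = [  -  9,  -  7,- 7 , 0,  0.15,4,  4,6, 8.53] 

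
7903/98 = 1129/14 =80.64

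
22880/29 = 22880/29 =788.97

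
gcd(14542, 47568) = 2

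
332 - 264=68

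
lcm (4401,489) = 4401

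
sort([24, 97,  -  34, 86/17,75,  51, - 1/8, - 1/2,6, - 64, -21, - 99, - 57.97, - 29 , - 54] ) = [ -99, - 64, - 57.97, - 54, - 34,-29,-21, - 1/2, - 1/8,86/17 , 6,  24,51, 75, 97 ]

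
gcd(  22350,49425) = 75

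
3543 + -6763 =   -  3220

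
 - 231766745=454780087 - 686546832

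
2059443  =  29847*69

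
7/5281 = 7/5281 = 0.00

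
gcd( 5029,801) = 1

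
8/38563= 8/38563 = 0.00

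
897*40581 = 36401157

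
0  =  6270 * 0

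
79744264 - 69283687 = 10460577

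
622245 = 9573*65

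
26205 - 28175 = -1970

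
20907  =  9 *2323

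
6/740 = 3/370= 0.01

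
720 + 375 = 1095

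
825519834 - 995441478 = - 169921644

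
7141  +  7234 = 14375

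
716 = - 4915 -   -  5631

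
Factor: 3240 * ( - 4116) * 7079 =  - 94404411360=- 2^5*3^5 * 5^1*7^3 * 7079^1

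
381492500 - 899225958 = - 517733458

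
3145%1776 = 1369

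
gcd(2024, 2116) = 92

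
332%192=140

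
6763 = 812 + 5951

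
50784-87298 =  - 36514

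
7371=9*819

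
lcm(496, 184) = 11408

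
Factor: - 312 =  - 2^3*3^1 * 13^1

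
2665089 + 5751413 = 8416502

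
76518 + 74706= 151224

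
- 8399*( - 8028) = 67427172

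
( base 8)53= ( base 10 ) 43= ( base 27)1g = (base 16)2b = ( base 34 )19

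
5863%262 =99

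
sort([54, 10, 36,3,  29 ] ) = [3 , 10,29,36, 54 ]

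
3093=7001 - 3908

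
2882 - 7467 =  - 4585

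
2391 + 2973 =5364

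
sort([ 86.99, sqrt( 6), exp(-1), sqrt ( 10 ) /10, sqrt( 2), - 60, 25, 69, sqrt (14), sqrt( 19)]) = [ - 60,sqrt( 10)/10 , exp( - 1),sqrt( 2),  sqrt(6), sqrt( 14 ), sqrt( 19), 25,  69, 86.99 ] 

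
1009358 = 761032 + 248326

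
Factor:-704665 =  -5^1 * 13^1*37^1*293^1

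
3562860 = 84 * 42415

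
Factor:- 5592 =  - 2^3*3^1 * 233^1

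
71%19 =14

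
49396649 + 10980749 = 60377398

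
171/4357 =171/4357= 0.04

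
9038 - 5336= 3702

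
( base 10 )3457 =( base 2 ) 110110000001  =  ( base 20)8ch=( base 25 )5D7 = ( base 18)AC1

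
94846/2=47423 = 47423.00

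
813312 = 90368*9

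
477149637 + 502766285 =979915922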